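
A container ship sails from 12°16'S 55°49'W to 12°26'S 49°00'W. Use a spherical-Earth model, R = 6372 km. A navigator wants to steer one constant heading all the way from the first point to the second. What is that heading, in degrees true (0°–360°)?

Meridional parts: M(φ₁)=-0.2157, M(φ₂)=-0.2187 → ΔM = -0.0030;  Δλ = +0.1190 rad
tan C = Δλ / ΔM = -39.9535 → C = 91.43°

91.4°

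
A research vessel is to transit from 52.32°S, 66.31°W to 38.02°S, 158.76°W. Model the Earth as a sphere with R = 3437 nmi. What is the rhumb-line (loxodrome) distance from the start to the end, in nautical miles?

Rhumb course C = atan2(Δλ, Δψ) with Δψ = ln[tan(π/4+φ₂/2)/tan(π/4+φ₁/2)] = +0.3568, Δλ = -1.6136 → C = 282.47°
d = R·|Δφ| / |cos C| = 3437·0.24958 / 0.21593 = 3973 nmi

3973 nmi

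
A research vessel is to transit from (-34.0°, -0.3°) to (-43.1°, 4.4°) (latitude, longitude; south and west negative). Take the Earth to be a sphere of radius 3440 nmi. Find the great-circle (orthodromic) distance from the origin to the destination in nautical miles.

589 nmi

cos σ = sin φ₁ sin φ₂ + cos φ₁ cos φ₂ cos Δλ
      = sin(-34.00°)sin(-43.10°) + cos(-34.00°)cos(-43.10°)cos(4.70°) = 0.9854
σ = 9.810° → d = Rσ = 3440·0.17122 = 589 nmi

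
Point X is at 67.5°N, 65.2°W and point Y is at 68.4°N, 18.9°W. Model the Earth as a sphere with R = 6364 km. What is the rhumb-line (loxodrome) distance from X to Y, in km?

1933 km

Rhumb course C = atan2(Δλ, Δψ) with Δψ = ln[tan(π/4+φ₂/2)/tan(π/4+φ₁/2)] = +0.0418, Δλ = +0.8081 → C = 87.04°
d = R·|Δφ| / |cos C| = 6364·0.01571 / 0.05172 = 1933 km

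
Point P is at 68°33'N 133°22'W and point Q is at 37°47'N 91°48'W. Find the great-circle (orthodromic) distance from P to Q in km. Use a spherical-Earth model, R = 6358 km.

cos σ = sin φ₁ sin φ₂ + cos φ₁ cos φ₂ cos Δλ
      = sin(68.55°)sin(37.78°) + cos(68.55°)cos(37.78°)cos(41.57°) = 0.7865
σ = 38.142° → d = Rσ = 6358·0.66571 = 4233 km

4233 km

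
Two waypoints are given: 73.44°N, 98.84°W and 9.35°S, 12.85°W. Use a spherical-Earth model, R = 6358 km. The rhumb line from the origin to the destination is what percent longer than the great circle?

4.2%

Great circle: σ = 1.7073 rad → d_gc = Rσ = 10854.9 km
Rhumb: Δφ = -1.4450, Δλ = +1.5008, Δψ = -2.0913, q = Δφ/Δψ = 0.6909 → d_rh = R√(Δφ²+q²Δλ²) = 11307.9 km
Excess = (11307.9 − 10854.9) / 10854.9 = 453.0 / 10854.9 = 4.17% ≈ 4.2%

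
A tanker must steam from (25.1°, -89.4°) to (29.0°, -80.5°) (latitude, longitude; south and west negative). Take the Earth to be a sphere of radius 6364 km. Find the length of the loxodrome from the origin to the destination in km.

981 km

Rhumb course C = atan2(Δλ, Δψ) with Δψ = ln[tan(π/4+φ₂/2)/tan(π/4+φ₁/2)] = +0.0765, Δλ = +0.1553 → C = 63.79°
d = R·|Δφ| / |cos C| = 6364·0.06807 / 0.44158 = 981 km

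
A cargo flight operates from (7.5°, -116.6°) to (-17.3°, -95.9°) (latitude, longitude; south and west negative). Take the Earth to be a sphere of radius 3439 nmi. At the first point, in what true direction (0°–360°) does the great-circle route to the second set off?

140.6°

N = sin Δλ·cos φ₂ = +0.3375;  D = cos φ₁ sin φ₂ − sin φ₁ cos φ₂ cos Δλ = -0.4114
initial course = atan2(N, D) = 140.64°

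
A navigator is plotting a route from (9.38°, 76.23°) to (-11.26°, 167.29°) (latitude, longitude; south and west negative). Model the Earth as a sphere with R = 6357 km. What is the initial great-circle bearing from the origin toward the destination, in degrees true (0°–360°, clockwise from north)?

θ = atan2( sin Δλ·cos φ₂ ,  cos φ₁ sin φ₂ − sin φ₁ cos φ₂ cos Δλ )
  = atan2(+0.9806, -0.1897) = 100.95°

100.9°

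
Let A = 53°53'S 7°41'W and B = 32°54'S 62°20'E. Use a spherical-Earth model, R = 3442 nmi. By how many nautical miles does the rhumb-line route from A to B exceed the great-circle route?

104 nmi

Great circle: cos σ = sin φ₁ sin φ₂ + cos φ₁ cos φ₂ cos Δλ,  σ = 0.9174 rad → d_gc = 3157.6 nmi
Rhumb line: Δψ = +0.5121, q = Δφ/Δψ = 0.7152, d_rh = R√(Δφ²+q²Δλ²) = 3261.7 nmi
Excess = 3261.7 − 3157.6 = 104.1 ≈ 104 nmi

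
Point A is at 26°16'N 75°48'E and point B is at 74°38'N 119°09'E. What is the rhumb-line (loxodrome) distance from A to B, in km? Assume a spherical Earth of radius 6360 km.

Δψ = ln[tan(π/4+φ₂/2)/tan(π/4+φ₁/2)] = +1.5278;  Δφ = +0.8442 rad,  Δλ = +0.7566 rad
q = Δφ/Δψ = 0.5525
d = R·√(Δφ² + q²Δλ²) = 6360·0.94201 = 5991 km

5991 km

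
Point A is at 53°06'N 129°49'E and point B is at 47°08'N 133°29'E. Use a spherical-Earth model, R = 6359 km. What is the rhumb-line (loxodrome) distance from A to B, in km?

712 km

Rhumb course C = atan2(Δλ, Δψ) with Δψ = ln[tan(π/4+φ₂/2)/tan(π/4+φ₁/2)] = -0.1627, Δλ = +0.0640 → C = 158.53°
d = R·|Δφ| / |cos C| = 6359·0.10414 / 0.93059 = 712 km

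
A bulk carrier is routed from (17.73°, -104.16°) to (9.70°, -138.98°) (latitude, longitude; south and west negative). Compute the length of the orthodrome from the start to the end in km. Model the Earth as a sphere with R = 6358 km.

Haversine: a = sin²(Δφ/2)+cos φ₁ cos φ₂ sin²(Δλ/2) = 0.08896;  σ = 2·atan2(√a,√(1−a))
σ = 34.706° → d = Rσ = 6358·0.60573 = 3851 km

3851 km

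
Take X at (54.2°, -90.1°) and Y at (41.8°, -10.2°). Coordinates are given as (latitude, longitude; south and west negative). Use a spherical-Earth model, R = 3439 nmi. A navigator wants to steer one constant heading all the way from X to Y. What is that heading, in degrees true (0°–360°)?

103.1°

Δψ = ln[tan(π/4+φ₂/2)/tan(π/4+φ₁/2)] = -0.3257
Δλ = +1.3945 rad (taken the short way round)
course = atan2(Δλ, Δψ) = 103.14°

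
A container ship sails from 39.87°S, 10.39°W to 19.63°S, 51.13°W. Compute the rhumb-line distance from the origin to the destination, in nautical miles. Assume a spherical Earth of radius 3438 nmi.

2429 nmi

Δψ = ln[tan(π/4+φ₂/2)/tan(π/4+φ₁/2)] = +0.4104;  Δφ = +0.3533 rad,  Δλ = -0.7110 rad
q = Δφ/Δψ = 0.8607
d = R·√(Δφ² + q²Δλ²) = 3438·0.70662 = 2429 nmi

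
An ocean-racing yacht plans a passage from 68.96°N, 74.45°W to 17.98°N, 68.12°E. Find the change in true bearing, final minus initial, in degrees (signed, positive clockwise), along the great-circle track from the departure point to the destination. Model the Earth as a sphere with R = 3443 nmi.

At departure: θ₁ = atan2(sin Δλ cos φ₂, cos φ₁ sin φ₂ − sin φ₁ cos φ₂ cos Δλ) = 35.32°
At arrival: θ₂ = atan2(sin Δλ cos φ₁, −cos φ₂ sin φ₁ + sin φ₂ cos φ₁ cos Δλ) = 167.39°
Δθ = θ₂ − θ₁ = +132.1°

+132.1°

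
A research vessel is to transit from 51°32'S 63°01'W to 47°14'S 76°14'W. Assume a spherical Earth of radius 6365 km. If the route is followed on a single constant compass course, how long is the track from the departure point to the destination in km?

Rhumb course C = atan2(Δλ, Δψ) with Δψ = ln[tan(π/4+φ₂/2)/tan(π/4+φ₁/2)] = +0.1154, Δλ = -0.2307 → C = 296.57°
d = R·|Δφ| / |cos C| = 6365·0.07505 / 0.44736 = 1068 km

1068 km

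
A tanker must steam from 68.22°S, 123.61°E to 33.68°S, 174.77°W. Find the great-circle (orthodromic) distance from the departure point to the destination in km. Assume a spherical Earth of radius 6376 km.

5405 km

cos σ = sin φ₁ sin φ₂ + cos φ₁ cos φ₂ cos Δλ
      = sin(-68.22°)sin(-33.68°) + cos(-68.22°)cos(-33.68°)cos(61.62°) = 0.6617
σ = 48.568° → d = Rσ = 6376·0.84768 = 5405 km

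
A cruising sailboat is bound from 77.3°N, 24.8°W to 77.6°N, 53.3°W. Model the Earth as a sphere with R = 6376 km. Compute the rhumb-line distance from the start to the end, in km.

Δψ = ln[tan(π/4+φ₂/2)/tan(π/4+φ₁/2)] = +0.0241;  Δφ = +0.0052 rad,  Δλ = -0.4974 rad
q = Δφ/Δψ = 0.2173
d = R·√(Δφ² + q²Δλ²) = 6376·0.10821 = 690 km

690 km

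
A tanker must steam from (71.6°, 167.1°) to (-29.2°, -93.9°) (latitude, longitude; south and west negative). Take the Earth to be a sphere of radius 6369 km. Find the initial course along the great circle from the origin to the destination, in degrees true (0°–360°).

θ = atan2( sin Δλ·cos φ₂ ,  cos φ₁ sin φ₂ − sin φ₁ cos φ₂ cos Δλ )
  = atan2(+0.8622, -0.0244) = 91.62°

91.6°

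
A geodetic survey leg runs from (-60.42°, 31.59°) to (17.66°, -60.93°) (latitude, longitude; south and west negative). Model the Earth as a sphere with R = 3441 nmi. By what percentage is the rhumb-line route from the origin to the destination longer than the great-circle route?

2.7%

Great circle: σ = 1.8593 rad → d_gc = Rσ = 6397.8 nmi
Rhumb: Δφ = +1.3628, Δλ = -1.6148, Δψ = +1.6449, q = Δφ/Δψ = 0.8285 → d_rh = R√(Δφ²+q²Δλ²) = 6571.1 nmi
Excess = (6571.1 − 6397.8) / 6397.8 = 173.3 / 6397.8 = 2.71% ≈ 2.7%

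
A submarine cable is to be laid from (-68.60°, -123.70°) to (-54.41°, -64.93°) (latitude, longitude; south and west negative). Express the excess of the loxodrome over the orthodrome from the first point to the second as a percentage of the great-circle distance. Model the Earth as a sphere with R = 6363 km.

3.5%

Great circle: σ = 0.5212 rad → d_gc = Rσ = 3316.2 km
Rhumb: Δφ = +0.2477, Δλ = +1.0257, Δψ = +0.5299, q = Δφ/Δψ = 0.4674 → d_rh = R√(Δφ²+q²Δλ²) = 3433.7 km
Excess = (3433.7 − 3316.2) / 3316.2 = 117.5 / 3316.2 = 3.54% ≈ 3.5%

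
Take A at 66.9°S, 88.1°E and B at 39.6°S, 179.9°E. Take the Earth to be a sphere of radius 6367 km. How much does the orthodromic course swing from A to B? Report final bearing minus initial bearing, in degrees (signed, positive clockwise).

-80.8°

At departure: θ₁ = atan2(sin Δλ cos φ₂, cos φ₁ sin φ₂ − sin φ₁ cos φ₂ cos Δλ) = 109.48°
At arrival: θ₂ = atan2(sin Δλ cos φ₁, −cos φ₂ sin φ₁ + sin φ₂ cos φ₁ cos Δλ) = 28.69°
Δθ = θ₂ − θ₁ = -80.8°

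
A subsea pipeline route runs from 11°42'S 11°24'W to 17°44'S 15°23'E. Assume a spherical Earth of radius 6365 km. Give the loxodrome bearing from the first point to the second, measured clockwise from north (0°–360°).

Meridional parts: M(φ₁)=-0.2056, M(φ₂)=-0.3146 → ΔM = -0.1089;  Δλ = +0.4675 rad
tan C = Δλ / ΔM = -4.2913 → C = 103.12°

103.1°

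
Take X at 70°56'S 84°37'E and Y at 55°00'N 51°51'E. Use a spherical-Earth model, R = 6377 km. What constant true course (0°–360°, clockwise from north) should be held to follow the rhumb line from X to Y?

Meridional parts: M(φ₁)=-1.7841, M(φ₂)=+1.1542 → ΔM = +2.9384;  Δλ = -0.5719 rad
tan C = Δλ / ΔM = -0.1946 → C = 348.99°

349.0°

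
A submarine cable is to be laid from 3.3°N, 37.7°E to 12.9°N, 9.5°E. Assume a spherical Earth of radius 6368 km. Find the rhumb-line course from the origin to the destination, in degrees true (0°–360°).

289.0°

Δψ = ln[tan(π/4+φ₂/2)/tan(π/4+φ₁/2)] = +0.1694
Δλ = -0.4922 rad (taken the short way round)
course = atan2(Δλ, Δψ) = 289.00°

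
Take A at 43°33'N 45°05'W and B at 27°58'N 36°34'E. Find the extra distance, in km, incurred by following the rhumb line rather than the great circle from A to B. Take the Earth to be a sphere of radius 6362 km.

Great circle: cos σ = sin φ₁ sin φ₂ + cos φ₁ cos φ₂ cos Δλ,  σ = 1.1417 rad → d_gc = 7263.4 km
Rhumb line: Δψ = -0.3373, q = Δφ/Δψ = 0.8064, d_rh = R√(Δφ²+q²Δλ²) = 7512.7 km
Excess = 7512.7 − 7263.4 = 249.3 ≈ 249 km

249 km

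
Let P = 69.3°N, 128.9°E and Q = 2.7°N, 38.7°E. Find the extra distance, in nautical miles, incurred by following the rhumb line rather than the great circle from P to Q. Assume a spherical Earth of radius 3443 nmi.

266 nmi

Great circle: cos σ = sin φ₁ sin φ₂ + cos φ₁ cos φ₂ cos Δλ,  σ = 1.5280 rad → d_gc = 5260.7 nmi
Rhumb line: Δψ = -1.6531, q = Δφ/Δψ = 0.7031, d_rh = R√(Δφ²+q²Δλ²) = 5526.5 nmi
Excess = 5526.5 − 5260.7 = 265.8 ≈ 266 nmi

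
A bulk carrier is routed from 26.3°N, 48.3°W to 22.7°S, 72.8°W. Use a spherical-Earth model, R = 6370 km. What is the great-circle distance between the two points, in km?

6052 km

Haversine: a = sin²(Δφ/2)+cos φ₁ cos φ₂ sin²(Δλ/2) = 0.20920;  σ = 2·atan2(√a,√(1−a))
σ = 54.437° → d = Rσ = 6370·0.95011 = 6052 km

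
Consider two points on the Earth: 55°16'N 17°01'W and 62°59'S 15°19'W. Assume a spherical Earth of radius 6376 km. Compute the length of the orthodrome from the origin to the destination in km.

cos σ = sin φ₁ sin φ₂ + cos φ₁ cos φ₂ cos Δλ
      = sin(55.27°)sin(-62.98°) + cos(55.27°)cos(-62.98°)cos(1.70°) = -0.4734
σ = 118.257° → d = Rσ = 6376·2.06398 = 13160 km

13160 km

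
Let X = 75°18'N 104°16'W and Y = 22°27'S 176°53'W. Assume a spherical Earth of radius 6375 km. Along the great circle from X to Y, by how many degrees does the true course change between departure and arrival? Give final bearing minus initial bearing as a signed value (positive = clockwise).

-52.9°

Initial bearing θ₁ = atan2(sin Δλ cos φ₂, cos φ₁ sin φ₂ − sin φ₁ cos φ₂ cos Δλ) = 247.57°
Final bearing θ₂ = (initial bearing from the destination back to the start) + 180° = 194.70°
Δθ = θ₂ − θ₁ = -52.9°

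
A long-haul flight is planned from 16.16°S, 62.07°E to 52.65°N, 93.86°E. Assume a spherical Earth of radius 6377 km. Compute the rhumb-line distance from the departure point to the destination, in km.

8262 km

Δψ = ln[tan(π/4+φ₂/2)/tan(π/4+φ₁/2)] = +1.3706;  Δφ = +1.2010 rad,  Δλ = +0.5548 rad
q = Δφ/Δψ = 0.8762
d = R·√(Δφ² + q²Δλ²) = 6377·1.29564 = 8262 km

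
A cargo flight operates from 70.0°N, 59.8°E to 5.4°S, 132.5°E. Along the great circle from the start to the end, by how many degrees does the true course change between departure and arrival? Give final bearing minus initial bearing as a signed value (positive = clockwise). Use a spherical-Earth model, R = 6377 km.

+52.9°

Initial bearing θ₁ = atan2(sin Δλ cos φ₂, cos φ₁ sin φ₂ − sin φ₁ cos φ₂ cos Δλ) = 108.08°
Final bearing θ₂ = (initial bearing from the destination back to the start) + 180° = 160.94°
Δθ = θ₂ − θ₁ = +52.9°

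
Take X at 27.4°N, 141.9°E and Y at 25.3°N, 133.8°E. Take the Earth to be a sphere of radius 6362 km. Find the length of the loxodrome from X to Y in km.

Δψ = ln[tan(π/4+φ₂/2)/tan(π/4+φ₁/2)] = -0.0409;  Δφ = -0.0367 rad,  Δλ = -0.1414 rad
q = Δφ/Δψ = 0.8960
d = R·√(Δφ² + q²Δλ²) = 6362·0.13187 = 839 km

839 km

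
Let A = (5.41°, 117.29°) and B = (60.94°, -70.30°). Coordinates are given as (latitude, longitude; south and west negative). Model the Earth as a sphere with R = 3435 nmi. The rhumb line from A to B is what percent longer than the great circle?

27.2%

Great circle: σ = 1.9789 rad → d_gc = Rσ = 6797.7 nmi
Rhumb: Δφ = +0.9692, Δλ = +3.0091, Δψ = +1.2557, q = Δφ/Δψ = 0.7718 → d_rh = R√(Δφ²+q²Δλ²) = 8644.7 nmi
Excess = (8644.7 − 6797.7) / 6797.7 = 1847.0 / 6797.7 = 27.17% ≈ 27.2%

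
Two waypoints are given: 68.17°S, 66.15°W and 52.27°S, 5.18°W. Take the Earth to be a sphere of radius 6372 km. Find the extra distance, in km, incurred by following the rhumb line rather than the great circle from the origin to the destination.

135 km

Great circle: cos σ = sin φ₁ sin φ₂ + cos φ₁ cos φ₂ cos Δλ,  σ = 0.5650 rad → d_gc = 3599.9 km
Rhumb line: Δψ = +0.5720, q = Δφ/Δψ = 0.4851, d_rh = R√(Δφ²+q²Δλ²) = 3734.5 km
Excess = 3734.5 − 3599.9 = 134.6 ≈ 135 km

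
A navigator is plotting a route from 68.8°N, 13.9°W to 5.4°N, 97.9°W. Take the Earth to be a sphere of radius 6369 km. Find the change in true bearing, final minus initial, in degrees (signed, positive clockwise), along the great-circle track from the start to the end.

At departure: θ₁ = atan2(sin Δλ cos φ₂, cos φ₁ sin φ₂ − sin φ₁ cos φ₂ cos Δλ) = 266.36°
At arrival: θ₂ = atan2(sin Δλ cos φ₁, −cos φ₂ sin φ₁ + sin φ₂ cos φ₁ cos Δλ) = 201.25°
Δθ = θ₂ − θ₁ = -65.1°

-65.1°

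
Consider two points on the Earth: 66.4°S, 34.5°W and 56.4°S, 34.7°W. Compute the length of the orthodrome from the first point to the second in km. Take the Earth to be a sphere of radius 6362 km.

1110 km

cos σ = sin φ₁ sin φ₂ + cos φ₁ cos φ₂ cos Δλ
      = sin(-66.40°)sin(-56.40°) + cos(-66.40°)cos(-56.40°)cos(-0.20°) = 0.9848
σ = 10.000° → d = Rσ = 6362·0.17454 = 1110 km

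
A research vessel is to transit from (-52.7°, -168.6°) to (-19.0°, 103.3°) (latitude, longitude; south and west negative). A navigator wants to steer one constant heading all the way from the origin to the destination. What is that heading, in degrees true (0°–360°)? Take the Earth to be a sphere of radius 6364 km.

296.0°

Meridional parts: M(φ₁)=-1.0862, M(φ₂)=-0.3379 → ΔM = +0.7483;  Δλ = -1.5376 rad
tan C = Δλ / ΔM = -2.0548 → C = 295.95°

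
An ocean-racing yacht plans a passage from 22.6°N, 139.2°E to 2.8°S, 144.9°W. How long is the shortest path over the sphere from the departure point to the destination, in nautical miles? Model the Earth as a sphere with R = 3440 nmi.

cos σ = sin φ₁ sin φ₂ + cos φ₁ cos φ₂ cos Δλ
      = sin(22.60°)sin(-2.80°) + cos(22.60°)cos(-2.80°)cos(75.90°) = 0.2059
σ = 78.120° → d = Rσ = 3440·1.36345 = 4690 nmi

4690 nmi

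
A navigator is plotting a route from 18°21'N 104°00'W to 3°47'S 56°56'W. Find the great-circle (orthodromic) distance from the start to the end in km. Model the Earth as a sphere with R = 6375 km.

cos σ = sin φ₁ sin φ₂ + cos φ₁ cos φ₂ cos Δλ
      = sin(18.35°)sin(-3.78°) + cos(18.35°)cos(-3.78°)cos(47.07°) = 0.6243
σ = 51.367° → d = Rσ = 6375·0.89652 = 5715 km

5715 km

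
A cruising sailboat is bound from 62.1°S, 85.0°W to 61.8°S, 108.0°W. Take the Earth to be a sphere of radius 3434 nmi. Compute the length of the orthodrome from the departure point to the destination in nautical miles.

645 nmi

Haversine: a = sin²(Δφ/2)+cos φ₁ cos φ₂ sin²(Δλ/2) = 0.00880;  σ = 2·atan2(√a,√(1−a))
σ = 10.763° → d = Rσ = 3434·0.18785 = 645 nmi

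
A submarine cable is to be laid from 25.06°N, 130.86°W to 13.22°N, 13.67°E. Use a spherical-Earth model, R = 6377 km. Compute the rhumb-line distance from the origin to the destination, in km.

15220 km

Δψ = ln[tan(π/4+φ₂/2)/tan(π/4+φ₁/2)] = -0.2192;  Δφ = -0.2066 rad,  Δλ = +2.5225 rad
q = Δφ/Δψ = 0.9426
d = R·√(Δφ² + q²Δλ²) = 6377·2.38677 = 15220 km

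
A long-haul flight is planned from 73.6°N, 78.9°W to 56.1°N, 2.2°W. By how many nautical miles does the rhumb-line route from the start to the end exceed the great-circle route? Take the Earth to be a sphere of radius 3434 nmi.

131 nmi

Great circle: cos σ = sin φ₁ sin φ₂ + cos φ₁ cos φ₂ cos Δλ,  σ = 0.5872 rad → d_gc = 2016.6 nmi
Rhumb line: Δψ = -0.7491, q = Δφ/Δψ = 0.4078, d_rh = R√(Δφ²+q²Δλ²) = 2147.9 nmi
Excess = 2147.9 − 2016.6 = 131.3 ≈ 131 nmi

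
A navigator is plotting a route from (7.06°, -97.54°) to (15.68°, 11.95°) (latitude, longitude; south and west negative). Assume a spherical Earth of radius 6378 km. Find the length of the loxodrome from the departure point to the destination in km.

11975 km

Δψ = ln[tan(π/4+φ₂/2)/tan(π/4+φ₁/2)] = +0.1536;  Δφ = +0.1504 rad,  Δλ = +1.9110 rad
q = Δφ/Δψ = 0.9794
d = R·√(Δφ² + q²Δλ²) = 6378·1.87758 = 11975 km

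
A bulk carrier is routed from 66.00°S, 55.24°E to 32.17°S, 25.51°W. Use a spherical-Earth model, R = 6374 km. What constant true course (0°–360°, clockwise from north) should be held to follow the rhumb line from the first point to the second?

304.1°

Δψ = ln[tan(π/4+φ₂/2)/tan(π/4+φ₁/2)] = +0.9550
Δλ = -1.4094 rad (taken the short way round)
course = atan2(Δλ, Δψ) = 304.12°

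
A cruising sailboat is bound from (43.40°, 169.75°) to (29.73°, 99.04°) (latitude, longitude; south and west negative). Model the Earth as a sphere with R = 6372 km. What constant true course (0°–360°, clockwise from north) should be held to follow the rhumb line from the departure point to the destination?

Δψ = ln[tan(π/4+φ₂/2)/tan(π/4+φ₁/2)] = -0.2985
Δλ = -1.2341 rad (taken the short way round)
course = atan2(Δλ, Δψ) = 256.40°

256.4°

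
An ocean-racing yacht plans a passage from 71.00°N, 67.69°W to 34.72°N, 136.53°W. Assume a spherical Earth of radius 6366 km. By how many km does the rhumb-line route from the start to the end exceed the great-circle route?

235 km

Great circle: cos σ = sin φ₁ sin φ₂ + cos φ₁ cos φ₂ cos Δλ,  σ = 0.8826 rad → d_gc = 5618.74 km
Rhumb line: Δψ = -1.1408, q = Δφ/Δψ = 0.5550, d_rh = R√(Δφ²+q²Δλ²) = 5854.18 km
Excess = 5854.18 − 5618.74 = 235.44 ≈ 235 km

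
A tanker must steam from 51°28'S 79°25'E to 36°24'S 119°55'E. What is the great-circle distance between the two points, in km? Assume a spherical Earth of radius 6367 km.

3587 km

cos σ = sin φ₁ sin φ₂ + cos φ₁ cos φ₂ cos Δλ
      = sin(-51.47°)sin(-36.40°) + cos(-51.47°)cos(-36.40°)cos(40.50°) = 0.8455
σ = 32.276° → d = Rσ = 6367·0.56332 = 3587 km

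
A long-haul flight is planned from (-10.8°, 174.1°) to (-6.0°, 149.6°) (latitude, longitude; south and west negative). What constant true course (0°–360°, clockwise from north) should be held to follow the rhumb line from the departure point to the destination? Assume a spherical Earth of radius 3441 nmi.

Δψ = ln[tan(π/4+φ₂/2)/tan(π/4+φ₁/2)] = +0.0847
Δλ = -0.4276 rad (taken the short way round)
course = atan2(Δλ, Δψ) = 281.21°

281.2°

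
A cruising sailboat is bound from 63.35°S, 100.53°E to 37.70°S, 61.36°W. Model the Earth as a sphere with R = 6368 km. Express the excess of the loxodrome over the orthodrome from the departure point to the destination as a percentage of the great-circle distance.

31.8%

Great circle: σ = 1.3600 rad → d_gc = Rσ = 8660.4 km
Rhumb: Δφ = +0.4477, Δλ = -2.8255, Δψ = +0.7290, q = Δφ/Δψ = 0.6141 → d_rh = R√(Δφ²+q²Δλ²) = 11411.7 km
Excess = (11411.7 − 8660.4) / 8660.4 = 2751.3 / 8660.4 = 31.77% ≈ 31.8%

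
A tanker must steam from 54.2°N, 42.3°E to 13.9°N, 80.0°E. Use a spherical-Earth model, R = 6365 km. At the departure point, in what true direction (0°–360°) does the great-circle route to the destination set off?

129.1°

N = sin Δλ·cos φ₂ = +0.5936;  D = cos φ₁ sin φ₂ − sin φ₁ cos φ₂ cos Δλ = -0.4824
initial course = atan2(N, D) = 129.10°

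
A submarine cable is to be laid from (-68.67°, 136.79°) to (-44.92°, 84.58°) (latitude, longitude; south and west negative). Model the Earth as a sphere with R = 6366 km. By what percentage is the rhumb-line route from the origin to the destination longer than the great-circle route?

2.5%

Great circle: σ = 0.6171 rad → d_gc = Rσ = 3928.3 km
Rhumb: Δφ = +0.4145, Δλ = -0.9112, Δψ = +0.7902, q = Δφ/Δψ = 0.5246 → d_rh = R√(Δφ²+q²Δλ²) = 4027.8 km
Excess = (4027.8 − 3928.3) / 3928.3 = 99.5 / 3928.3 = 2.53% ≈ 2.5%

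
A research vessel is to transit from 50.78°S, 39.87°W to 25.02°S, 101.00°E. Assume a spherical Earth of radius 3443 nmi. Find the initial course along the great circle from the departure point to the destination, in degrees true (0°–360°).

144.8°

N = sin Δλ·cos φ₂ = +0.5719;  D = cos φ₁ sin φ₂ − sin φ₁ cos φ₂ cos Δλ = -0.8120
initial course = atan2(N, D) = 144.84°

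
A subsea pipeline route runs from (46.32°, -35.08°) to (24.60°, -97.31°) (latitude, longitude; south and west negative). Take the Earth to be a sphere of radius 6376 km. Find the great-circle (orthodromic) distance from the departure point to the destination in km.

Haversine: a = sin²(Δφ/2)+cos φ₁ cos φ₂ sin²(Δλ/2) = 0.20318;  σ = 2·atan2(√a,√(1−a))
σ = 53.585° → d = Rσ = 6376·0.93523 = 5963 km

5963 km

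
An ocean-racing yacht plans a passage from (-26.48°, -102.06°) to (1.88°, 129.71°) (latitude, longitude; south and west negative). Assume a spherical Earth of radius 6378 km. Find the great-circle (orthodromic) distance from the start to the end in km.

13873 km

cos σ = sin φ₁ sin φ₂ + cos φ₁ cos φ₂ cos Δλ
      = sin(-26.48°)sin(1.88°) + cos(-26.48°)cos(1.88°)cos(-128.23°) = -0.5682
σ = 124.627° → d = Rσ = 6378·2.17515 = 13873 km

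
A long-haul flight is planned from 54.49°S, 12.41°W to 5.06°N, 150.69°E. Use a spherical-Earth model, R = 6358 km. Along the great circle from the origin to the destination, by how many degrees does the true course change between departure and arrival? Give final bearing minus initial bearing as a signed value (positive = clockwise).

Initial bearing θ₁ = atan2(sin Δλ cos φ₂, cos φ₁ sin φ₂ − sin φ₁ cos φ₂ cos Δλ) = 158.22°
Final bearing θ₂ = (initial bearing from the destination back to the start) + 180° = 12.50°
Δθ = θ₂ − θ₁ = -145.7°

-145.7°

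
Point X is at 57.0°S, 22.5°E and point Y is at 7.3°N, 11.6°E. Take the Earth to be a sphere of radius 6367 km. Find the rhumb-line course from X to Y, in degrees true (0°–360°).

Δψ = ln[tan(π/4+φ₂/2)/tan(π/4+φ₁/2)] = +1.3444
Δλ = -0.1902 rad (taken the short way round)
course = atan2(Δλ, Δψ) = 351.95°

351.9°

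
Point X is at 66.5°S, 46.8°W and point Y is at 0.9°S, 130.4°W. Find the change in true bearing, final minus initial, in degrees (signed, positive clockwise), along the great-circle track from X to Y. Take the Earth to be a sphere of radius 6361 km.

At departure: θ₁ = atan2(sin Δλ cos φ₂, cos φ₁ sin φ₂ − sin φ₁ cos φ₂ cos Δλ) = 275.52°
At arrival: θ₂ = atan2(sin Δλ cos φ₁, −cos φ₂ sin φ₁ + sin φ₂ cos φ₁ cos Δλ) = 336.61°
Δθ = θ₂ − θ₁ = +61.1°

+61.1°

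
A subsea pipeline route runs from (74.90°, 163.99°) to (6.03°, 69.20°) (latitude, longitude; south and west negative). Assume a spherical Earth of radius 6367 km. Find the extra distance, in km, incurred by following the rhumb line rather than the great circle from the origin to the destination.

Great circle: cos σ = sin φ₁ sin φ₂ + cos φ₁ cos φ₂ cos Δλ,  σ = 1.4909 rad → d_gc = 9492.7 km
Rhumb line: Δψ = -1.9154, q = Δφ/Δψ = 0.6275, d_rh = R√(Δφ²+q²Δλ²) = 10112.7 km
Excess = 10112.7 − 9492.7 = 620.0 ≈ 620 km

620 km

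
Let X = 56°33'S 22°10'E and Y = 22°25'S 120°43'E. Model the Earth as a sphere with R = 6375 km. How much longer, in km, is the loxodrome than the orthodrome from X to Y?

Great circle: cos σ = sin φ₁ sin φ₂ + cos φ₁ cos φ₂ cos Δλ,  σ = 1.3259 rad → d_gc = 8452.8 km
Rhumb line: Δψ = +0.8007, q = Δφ/Δψ = 0.7440, d_rh = R√(Δφ²+q²Δλ²) = 8998.8 km
Excess = 8998.8 − 8452.8 = 546.0 ≈ 546 km

546 km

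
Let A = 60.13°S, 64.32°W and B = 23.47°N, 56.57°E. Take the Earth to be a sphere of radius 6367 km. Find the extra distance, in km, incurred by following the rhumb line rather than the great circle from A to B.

Great circle: cos σ = sin φ₁ sin φ₂ + cos φ₁ cos φ₂ cos Δλ,  σ = 2.1894 rad → d_gc = 13939.9 km
Rhumb line: Δψ = +1.7431, q = Δφ/Δψ = 0.8371, d_rh = R√(Δφ²+q²Δλ²) = 14586.2 km
Excess = 14586.2 − 13939.9 = 646.3 ≈ 646 km

646 km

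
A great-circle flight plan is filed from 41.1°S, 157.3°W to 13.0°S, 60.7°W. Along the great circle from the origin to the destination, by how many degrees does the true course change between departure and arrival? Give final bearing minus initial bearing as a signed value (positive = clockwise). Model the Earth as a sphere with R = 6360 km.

At departure: θ₁ = atan2(sin Δλ cos φ₂, cos φ₁ sin φ₂ − sin φ₁ cos φ₂ cos Δλ) = 104.10°
At arrival: θ₂ = atan2(sin Δλ cos φ₁, −cos φ₂ sin φ₁ + sin φ₂ cos φ₁ cos Δλ) = 48.60°
Δθ = θ₂ − θ₁ = -55.5°

-55.5°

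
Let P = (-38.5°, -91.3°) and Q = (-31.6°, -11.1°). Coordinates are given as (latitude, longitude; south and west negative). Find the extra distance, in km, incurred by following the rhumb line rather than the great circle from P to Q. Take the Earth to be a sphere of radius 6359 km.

224 km

Great circle: cos σ = sin φ₁ sin φ₂ + cos φ₁ cos φ₂ cos Δλ,  σ = 1.1156 rad → d_gc = 7094.1 km
Rhumb line: Δψ = +0.1473, q = Δφ/Δψ = 0.8177, d_rh = R√(Δφ²+q²Δλ²) = 7318.3 km
Excess = 7318.3 − 7094.1 = 224.2 ≈ 224 km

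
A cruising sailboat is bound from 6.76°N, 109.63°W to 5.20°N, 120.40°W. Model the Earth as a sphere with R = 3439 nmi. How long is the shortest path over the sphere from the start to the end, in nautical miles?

650 nmi

cos σ = sin φ₁ sin φ₂ + cos φ₁ cos φ₂ cos Δλ
      = sin(6.76°)sin(5.20°) + cos(6.76°)cos(5.20°)cos(-10.77°) = 0.9822
σ = 10.824° → d = Rσ = 3439·0.18891 = 650 nmi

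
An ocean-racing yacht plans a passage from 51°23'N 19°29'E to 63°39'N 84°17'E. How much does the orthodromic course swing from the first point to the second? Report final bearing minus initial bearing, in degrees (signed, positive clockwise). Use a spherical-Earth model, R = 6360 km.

Initial bearing θ₁ = atan2(sin Δλ cos φ₂, cos φ₁ sin φ₂ − sin φ₁ cos φ₂ cos Δλ) = 44.30°
Final bearing θ₂ = (initial bearing from the destination back to the start) + 180° = 100.89°
Δθ = θ₂ − θ₁ = +56.6°

+56.6°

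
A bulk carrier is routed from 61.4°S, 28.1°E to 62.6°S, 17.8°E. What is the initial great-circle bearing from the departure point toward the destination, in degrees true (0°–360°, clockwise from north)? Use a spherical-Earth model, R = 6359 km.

251.5°

θ = atan2( sin Δλ·cos φ₂ ,  cos φ₁ sin φ₂ − sin φ₁ cos φ₂ cos Δλ )
  = atan2(-0.0823, -0.0275) = 251.55°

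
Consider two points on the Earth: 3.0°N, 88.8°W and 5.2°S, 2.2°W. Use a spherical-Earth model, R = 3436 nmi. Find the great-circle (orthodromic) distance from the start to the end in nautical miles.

5211 nmi

Haversine: a = sin²(Δφ/2)+cos φ₁ cos φ₂ sin²(Δλ/2) = 0.47288;  σ = 2·atan2(√a,√(1−a))
σ = 86.891° → d = Rσ = 3436·1.51653 = 5211 nmi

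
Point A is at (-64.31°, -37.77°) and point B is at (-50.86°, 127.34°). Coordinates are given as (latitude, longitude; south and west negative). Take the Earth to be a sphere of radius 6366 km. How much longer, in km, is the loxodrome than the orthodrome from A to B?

Great circle: cos σ = sin φ₁ sin φ₂ + cos φ₁ cos φ₂ cos Δλ,  σ = 1.1213 rad → d_gc = 7138.3 km
Rhumb line: Δψ = +0.4441, q = Δφ/Δψ = 0.5286, d_rh = R√(Δφ²+q²Δλ²) = 9812.0 km
Excess = 9812.0 − 7138.3 = 2673.7 ≈ 2674 km

2674 km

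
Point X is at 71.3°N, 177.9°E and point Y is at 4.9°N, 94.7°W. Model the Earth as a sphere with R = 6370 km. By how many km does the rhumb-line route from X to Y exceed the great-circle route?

Great circle: cos σ = sin φ₁ sin φ₂ + cos φ₁ cos φ₂ cos Δλ,  σ = 1.4753 rad → d_gc = 9397.4 km
Rhumb line: Δψ = -1.7183, q = Δφ/Δψ = 0.6744, d_rh = R√(Δφ²+q²Δλ²) = 9871.5 km
Excess = 9871.5 − 9397.4 = 474.1 ≈ 474 km

474 km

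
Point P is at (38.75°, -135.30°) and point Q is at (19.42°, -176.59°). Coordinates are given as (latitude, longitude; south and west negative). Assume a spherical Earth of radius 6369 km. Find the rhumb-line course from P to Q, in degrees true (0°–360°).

241.6°

Δψ = ln[tan(π/4+φ₂/2)/tan(π/4+φ₁/2)] = -0.3891
Δλ = -0.7206 rad (taken the short way round)
course = atan2(Δλ, Δψ) = 241.64°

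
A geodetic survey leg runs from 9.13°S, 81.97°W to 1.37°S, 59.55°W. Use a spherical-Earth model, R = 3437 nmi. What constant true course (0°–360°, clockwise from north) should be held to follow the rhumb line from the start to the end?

70.8°

Meridional parts: M(φ₁)=-0.1600, M(φ₂)=-0.0239 → ΔM = +0.1361;  Δλ = +0.3913 rad
tan C = Δλ / ΔM = +2.8748 → C = 70.82°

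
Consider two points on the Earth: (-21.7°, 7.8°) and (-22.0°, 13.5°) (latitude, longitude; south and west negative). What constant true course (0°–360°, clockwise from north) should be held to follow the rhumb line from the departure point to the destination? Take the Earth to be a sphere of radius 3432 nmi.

93.2°

Meridional parts: M(φ₁)=-0.3881, M(φ₂)=-0.3938 → ΔM = -0.0056;  Δλ = +0.0995 rad
tan C = Δλ / ΔM = -17.6350 → C = 93.25°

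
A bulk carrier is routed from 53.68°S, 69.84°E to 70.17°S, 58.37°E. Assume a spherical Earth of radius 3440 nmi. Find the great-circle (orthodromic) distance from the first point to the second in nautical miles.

Haversine: a = sin²(Δφ/2)+cos φ₁ cos φ₂ sin²(Δλ/2) = 0.02257;  σ = 2·atan2(√a,√(1−a))
σ = 17.282° → d = Rσ = 3440·0.30162 = 1038 nmi

1038 nmi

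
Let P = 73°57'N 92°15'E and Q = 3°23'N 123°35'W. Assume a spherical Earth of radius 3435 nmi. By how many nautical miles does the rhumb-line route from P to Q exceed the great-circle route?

Great circle: cos σ = sin φ₁ sin φ₂ + cos φ₁ cos φ₂ cos Δλ,  σ = 1.7386 rad → d_gc = 5972.2 nmi
Rhumb line: Δψ = -1.9000, q = Δφ/Δψ = 0.6482, d_rh = R√(Δφ²+q²Δλ²) = 7020.5 nmi
Excess = 7020.5 − 5972.2 = 1048.3 ≈ 1048 nmi

1048 nmi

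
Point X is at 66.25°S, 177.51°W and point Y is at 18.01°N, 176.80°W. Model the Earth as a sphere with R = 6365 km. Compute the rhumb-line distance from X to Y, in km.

Δψ = ln[tan(π/4+φ₂/2)/tan(π/4+φ₁/2)] = +1.8790;  Δφ = +1.4706 rad,  Δλ = +0.0124 rad
q = Δφ/Δψ = 0.7827
d = R·√(Δφ² + q²Δλ²) = 6365·1.47065 = 9361 km

9361 km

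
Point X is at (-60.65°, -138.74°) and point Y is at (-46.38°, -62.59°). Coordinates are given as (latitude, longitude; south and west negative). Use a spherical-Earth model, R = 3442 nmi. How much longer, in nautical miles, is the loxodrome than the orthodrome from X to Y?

141 nmi

Great circle: cos σ = sin φ₁ sin φ₂ + cos φ₁ cos φ₂ cos Δλ,  σ = 0.7785 rad → d_gc = 2679.7 nmi
Rhumb line: Δψ = +0.4240, q = Δφ/Δψ = 0.5874, d_rh = R√(Δφ²+q²Δλ²) = 2820.5 nmi
Excess = 2820.5 − 2679.7 = 140.8 ≈ 141 nmi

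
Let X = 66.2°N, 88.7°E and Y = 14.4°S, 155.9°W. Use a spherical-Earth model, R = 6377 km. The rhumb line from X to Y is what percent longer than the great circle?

Great circle: σ = 1.9771 rad → d_gc = Rσ = 12607.8 km
Rhumb: Δφ = -1.4067, Δλ = +2.0141, Δψ = -1.8112, q = Δφ/Δψ = 0.7767 → d_rh = R√(Δφ²+q²Δλ²) = 13416.1 km
Excess = (13416.1 − 12607.8) / 12607.8 = 808.3 / 12607.8 = 6.41% ≈ 6.4%

6.4%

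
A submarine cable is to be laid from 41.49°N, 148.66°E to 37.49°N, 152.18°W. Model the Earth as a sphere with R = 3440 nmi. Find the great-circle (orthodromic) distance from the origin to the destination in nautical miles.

cos σ = sin φ₁ sin φ₂ + cos φ₁ cos φ₂ cos Δλ
      = sin(41.49°)sin(37.49°) + cos(41.49°)cos(37.49°)cos(59.16°) = 0.7079
σ = 44.936° → d = Rσ = 3440·0.78428 = 2698 nmi

2698 nmi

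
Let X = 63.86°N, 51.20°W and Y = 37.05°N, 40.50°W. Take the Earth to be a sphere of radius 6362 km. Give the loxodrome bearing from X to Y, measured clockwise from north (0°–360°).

Meridional parts: M(φ₁)=+1.4603, M(φ₂)=+0.6971 → ΔM = -0.7633;  Δλ = +0.1868 rad
tan C = Δλ / ΔM = -0.2447 → C = 166.25°

166.3°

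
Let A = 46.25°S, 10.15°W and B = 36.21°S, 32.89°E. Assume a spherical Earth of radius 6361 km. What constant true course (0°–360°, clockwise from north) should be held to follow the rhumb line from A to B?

Δψ = ln[tan(π/4+φ₂/2)/tan(π/4+φ₁/2)] = +0.2338
Δλ = +0.7512 rad (taken the short way round)
course = atan2(Δλ, Δψ) = 72.71°

72.7°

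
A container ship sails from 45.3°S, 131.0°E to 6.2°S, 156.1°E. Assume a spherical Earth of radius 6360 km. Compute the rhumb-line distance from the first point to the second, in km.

4977 km

Δψ = ln[tan(π/4+φ₂/2)/tan(π/4+φ₁/2)] = +0.7804;  Δφ = +0.6824 rad,  Δλ = +0.4381 rad
q = Δφ/Δψ = 0.8745
d = R·√(Δφ² + q²Δλ²) = 6360·0.78260 = 4977 km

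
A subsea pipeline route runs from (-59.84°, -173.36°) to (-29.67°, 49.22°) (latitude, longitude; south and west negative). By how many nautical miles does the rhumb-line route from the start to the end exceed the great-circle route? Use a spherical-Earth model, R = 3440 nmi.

Great circle: cos σ = sin φ₁ sin φ₂ + cos φ₁ cos φ₂ cos Δλ,  σ = 1.4640 rad → d_gc = 5036.31 nmi
Rhumb line: Δψ = +0.7687, q = Δφ/Δψ = 0.6850, d_rh = R√(Δφ²+q²Δλ²) = 5934.77 nmi
Excess = 5934.77 − 5036.31 = 898.46 ≈ 898 nmi

898 nmi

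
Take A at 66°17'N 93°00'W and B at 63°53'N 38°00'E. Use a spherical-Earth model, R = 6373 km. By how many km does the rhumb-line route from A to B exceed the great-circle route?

1124 km

Great circle: cos σ = sin φ₁ sin φ₂ + cos φ₁ cos φ₂ cos Δλ,  σ = 0.7871 rad → d_gc = 5016.1 km
Rhumb line: Δψ = -0.0995, q = Δφ/Δψ = 0.4210, d_rh = R√(Δφ²+q²Δλ²) = 6140.0 km
Excess = 6140.0 − 5016.1 = 1123.9 ≈ 1124 km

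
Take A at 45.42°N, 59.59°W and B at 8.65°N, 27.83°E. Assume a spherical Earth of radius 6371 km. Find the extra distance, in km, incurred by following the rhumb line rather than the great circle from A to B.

244 km

Great circle: cos σ = sin φ₁ sin φ₂ + cos φ₁ cos φ₂ cos Δλ,  σ = 1.4320 rad → d_gc = 9123.2 km
Rhumb line: Δψ = -0.7402, q = Δφ/Δψ = 0.8670, d_rh = R√(Δφ²+q²Δλ²) = 9367.0 km
Excess = 9367.0 − 9123.2 = 243.8 ≈ 244 km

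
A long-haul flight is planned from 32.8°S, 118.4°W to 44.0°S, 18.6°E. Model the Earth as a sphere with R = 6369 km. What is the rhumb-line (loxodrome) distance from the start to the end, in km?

11957 km

Rhumb course C = atan2(Δλ, Δψ) with Δψ = ln[tan(π/4+φ₂/2)/tan(π/4+φ₁/2)] = -0.2503, Δλ = +2.3911 → C = 95.98°
d = R·|Δφ| / |cos C| = 6369·0.19548 / 0.10412 = 11957 km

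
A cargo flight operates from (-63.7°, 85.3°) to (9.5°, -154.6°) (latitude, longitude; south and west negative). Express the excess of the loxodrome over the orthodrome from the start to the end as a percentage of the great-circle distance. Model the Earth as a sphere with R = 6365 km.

7.3%

Great circle: σ = 1.9467 rad → d_gc = Rσ = 12390.8 km
Rhumb: Δφ = +1.2776, Δλ = +2.0961, Δψ = +1.6206, q = Δφ/Δψ = 0.7883 → d_rh = R√(Δφ²+q²Δλ²) = 13294.9 km
Excess = (13294.9 − 12390.8) / 12390.8 = 904.1 / 12390.8 = 7.30% ≈ 7.3%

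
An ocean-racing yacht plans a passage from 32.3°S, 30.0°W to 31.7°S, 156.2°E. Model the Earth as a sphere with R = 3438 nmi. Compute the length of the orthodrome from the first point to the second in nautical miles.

6944 nmi

Haversine: a = sin²(Δφ/2)+cos φ₁ cos φ₂ sin²(Δλ/2) = 0.71708;  σ = 2·atan2(√a,√(1−a))
σ = 115.732° → d = Rσ = 3438·2.01991 = 6944 nmi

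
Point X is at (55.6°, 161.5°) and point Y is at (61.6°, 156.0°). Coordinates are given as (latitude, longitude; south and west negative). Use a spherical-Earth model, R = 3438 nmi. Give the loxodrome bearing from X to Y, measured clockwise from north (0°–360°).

334.5°

Δψ = ln[tan(π/4+φ₂/2)/tan(π/4+φ₁/2)] = +0.2016
Δλ = -0.0960 rad (taken the short way round)
course = atan2(Δλ, Δψ) = 334.54°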